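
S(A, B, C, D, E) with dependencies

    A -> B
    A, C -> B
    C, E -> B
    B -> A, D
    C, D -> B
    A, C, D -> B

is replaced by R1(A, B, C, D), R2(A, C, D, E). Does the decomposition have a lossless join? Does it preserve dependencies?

Lossless test: (A, C, D)⁺ = {A, B, C, D}, which contains all of one fragment — lossless.
Dependency preservation: C, E → B is not contained in any single fragment, but the restricted closure of its left-hand side across the fragments still reaches the right-hand side; the remaining FDs each lie inside some fragment. All dependencies are preserved.

lossless and dependency-preserving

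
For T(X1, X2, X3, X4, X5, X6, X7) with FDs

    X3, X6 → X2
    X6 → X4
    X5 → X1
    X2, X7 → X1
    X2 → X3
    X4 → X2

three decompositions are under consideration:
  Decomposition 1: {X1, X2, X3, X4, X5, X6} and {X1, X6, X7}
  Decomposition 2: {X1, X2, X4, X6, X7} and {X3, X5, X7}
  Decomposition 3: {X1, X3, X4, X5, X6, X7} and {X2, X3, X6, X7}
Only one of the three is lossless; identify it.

Decomposition 3

Decomposition 1: common = {X1, X6}, closure = {X1, X2, X3, X4, X6} → lossy.
Decomposition 2: common = {X7}, closure = {X7} → lossy.
Decomposition 3: common = {X3, X6, X7}, closure = {X1, X2, X3, X4, X6, X7} → lossless.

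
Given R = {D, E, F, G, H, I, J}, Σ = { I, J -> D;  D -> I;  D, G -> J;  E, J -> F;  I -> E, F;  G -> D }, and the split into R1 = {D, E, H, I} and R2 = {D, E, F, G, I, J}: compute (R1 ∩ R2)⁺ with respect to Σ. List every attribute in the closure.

D, E, F, I

R1 ∩ R2 = {D, E, I}.
I → E, F applies, adding F
Closure: {D, E, F, I}.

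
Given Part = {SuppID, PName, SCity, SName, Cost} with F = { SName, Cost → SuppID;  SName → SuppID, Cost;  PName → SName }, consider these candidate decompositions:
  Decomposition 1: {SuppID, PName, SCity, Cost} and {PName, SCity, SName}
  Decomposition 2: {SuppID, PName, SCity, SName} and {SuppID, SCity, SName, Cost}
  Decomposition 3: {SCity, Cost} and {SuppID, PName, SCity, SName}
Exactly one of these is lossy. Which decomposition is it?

Decomposition 1: common = {PName, SCity}, closure = {SuppID, PName, SCity, SName, Cost} → lossless.
Decomposition 2: common = {SuppID, SCity, SName}, closure = {SuppID, SCity, SName, Cost} → lossless.
Decomposition 3: common = {SCity}, closure = {SCity} → lossy.

Decomposition 3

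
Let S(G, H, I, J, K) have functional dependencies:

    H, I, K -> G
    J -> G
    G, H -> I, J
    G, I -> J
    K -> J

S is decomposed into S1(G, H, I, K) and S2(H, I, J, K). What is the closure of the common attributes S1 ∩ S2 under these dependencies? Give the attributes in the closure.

G, H, I, J, K

S1 ∩ S2 = {H, I, K}.
H, I, K → G applies, adding G
G, H → I, J applies, adding J
Closure: {G, H, I, J, K}.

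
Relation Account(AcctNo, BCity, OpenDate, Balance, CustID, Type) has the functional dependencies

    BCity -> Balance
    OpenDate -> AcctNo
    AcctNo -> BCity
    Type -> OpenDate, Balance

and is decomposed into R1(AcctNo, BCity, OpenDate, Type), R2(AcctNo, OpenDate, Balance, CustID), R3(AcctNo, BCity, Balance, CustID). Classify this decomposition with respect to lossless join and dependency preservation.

Lossless test (chase): Rows 1 and 3 agree on BCity; apply BCity→Balance and equate their Balance entries. Rows 1 and 2 agree on AcctNo; apply AcctNo→BCity and equate their BCity entries. No row becomes fully distinguished — the join is lossy.
Dependency preservation: Type → OpenDate, Balance is not contained in any single fragment, but the restricted closure of its left-hand side across the fragments still reaches the right-hand side; the remaining FDs each lie inside some fragment. All dependencies are preserved.

lossy but dependency-preserving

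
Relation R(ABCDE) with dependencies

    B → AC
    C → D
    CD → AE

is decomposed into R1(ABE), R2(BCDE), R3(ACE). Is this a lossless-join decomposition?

Chase test. Columns are ABCDE; row i has aⱼ where attribute j ∈ Ri, else bᵢⱼ.
Initial tableau (one row per fragment):
  row 1: a1 a2 b13 b14 a5
  row 2: b21 a2 a3 a4 a5
  row 3: a1 b32 a3 b34 a5
Rows 1 and 2 agree on B; apply B→AC and equate their AC entries.
Rows 1 and 2 agree on C; apply C→D and equate their D entries.
Rows 1 and 3 agree on C; apply C→D and equate their D entries.
Row 1 is now all distinguished symbols — the join is lossless.

Yes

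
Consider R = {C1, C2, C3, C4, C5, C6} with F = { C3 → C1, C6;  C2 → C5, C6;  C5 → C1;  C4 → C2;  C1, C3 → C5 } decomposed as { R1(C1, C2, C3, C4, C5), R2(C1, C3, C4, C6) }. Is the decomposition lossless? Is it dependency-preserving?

lossless but not dependency-preserving

Lossless test: (C1, C3, C4)⁺ = {C1, C2, C3, C4, C5, C6}, which contains all of one fragment — lossless.
Dependency preservation: the restricted closure of {C2} across the fragments never reaches {C5, C6}, so C2 → C5, C6 cannot be enforced without a join — not preserved.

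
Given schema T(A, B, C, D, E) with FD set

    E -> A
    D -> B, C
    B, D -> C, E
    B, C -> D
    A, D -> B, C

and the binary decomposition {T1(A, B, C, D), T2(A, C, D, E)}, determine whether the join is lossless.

Yes

Common attributes: T1 ∩ T2 = {A, C, D}.
Closure of {A, C, D}: D → B, C applies, adding B; B, D → C, E applies, adding E. So (A, C, D)⁺ = {A, B, C, D, E}.
This closure contains every attribute of T1, so T1 ∩ T2 → T1. The join is lossless.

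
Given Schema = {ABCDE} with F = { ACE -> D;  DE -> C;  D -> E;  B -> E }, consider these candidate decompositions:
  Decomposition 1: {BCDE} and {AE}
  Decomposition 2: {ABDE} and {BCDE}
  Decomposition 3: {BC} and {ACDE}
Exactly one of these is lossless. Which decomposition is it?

Decomposition 2

Decomposition 1: common = {E}, closure = {E} → lossy.
Decomposition 2: common = {BDE}, closure = {BCDE} → lossless.
Decomposition 3: common = {C}, closure = {C} → lossy.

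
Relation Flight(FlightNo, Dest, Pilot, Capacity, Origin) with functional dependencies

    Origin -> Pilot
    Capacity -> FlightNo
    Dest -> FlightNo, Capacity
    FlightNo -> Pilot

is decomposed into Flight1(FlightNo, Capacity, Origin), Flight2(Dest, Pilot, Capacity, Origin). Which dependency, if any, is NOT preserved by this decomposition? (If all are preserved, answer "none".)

Check FlightNo → Pilot: no single fragment contains all of {FlightNo, Pilot}, and the restricted closure of {FlightNo} across the fragments never reaches {Pilot}.
Origin → Pilot is preserved.
Capacity → FlightNo is preserved.
Dest → FlightNo, Capacity is preserved.

FlightNo -> Pilot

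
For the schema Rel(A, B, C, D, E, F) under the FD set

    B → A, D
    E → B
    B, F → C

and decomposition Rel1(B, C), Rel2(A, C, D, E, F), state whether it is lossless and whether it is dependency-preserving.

lossy and not dependency-preserving

Lossless test: (C)⁺ = {C}, which is a superkey of neither fragment — lossy.
Dependency preservation: the restricted closure of {B} across the fragments never reaches {A, D}, so B → A, D cannot be enforced without a join — not preserved.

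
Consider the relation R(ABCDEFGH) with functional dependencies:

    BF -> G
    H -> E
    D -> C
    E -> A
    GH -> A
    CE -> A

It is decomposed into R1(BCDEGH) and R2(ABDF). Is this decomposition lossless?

No

Common attributes: R1 ∩ R2 = {BD}.
Closure of {BD}: D → C applies, adding C. So (BD)⁺ = {BCD}.
The closure contains neither all of R1 = {BCDEGH} nor all of R2 = {ABDF}, so the common attributes are not a superkey of either fragment. The join is lossy.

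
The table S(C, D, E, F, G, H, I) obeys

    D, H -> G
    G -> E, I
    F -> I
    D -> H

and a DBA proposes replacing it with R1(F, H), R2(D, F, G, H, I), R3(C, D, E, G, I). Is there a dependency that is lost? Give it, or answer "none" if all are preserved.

D, H → G lies within R2.
G → E, I lies within R3.
F → I lies within R2.
D → H lies within R2.
Every dependency is enforceable on the fragments, so the decomposition is dependency-preserving.

none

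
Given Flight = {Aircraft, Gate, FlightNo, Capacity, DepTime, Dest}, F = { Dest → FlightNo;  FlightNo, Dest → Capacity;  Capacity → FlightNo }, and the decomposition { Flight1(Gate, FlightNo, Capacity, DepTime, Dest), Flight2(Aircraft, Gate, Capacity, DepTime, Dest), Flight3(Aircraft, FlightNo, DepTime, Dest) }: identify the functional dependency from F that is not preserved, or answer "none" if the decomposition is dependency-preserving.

none

Dest → FlightNo lies within Flight1.
FlightNo, Dest → Capacity lies within Flight1.
Capacity → FlightNo lies within Flight1.
Every dependency is enforceable on the fragments, so the decomposition is dependency-preserving.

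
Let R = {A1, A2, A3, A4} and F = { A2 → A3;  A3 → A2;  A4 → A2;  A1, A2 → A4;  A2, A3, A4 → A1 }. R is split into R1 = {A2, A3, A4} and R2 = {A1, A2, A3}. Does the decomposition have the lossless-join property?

No

Common attributes: R1 ∩ R2 = {A2, A3}.
No dependency enlarges {A2, A3}, so (A2, A3)⁺ = {A2, A3}.
The closure contains neither all of R1 = {A2, A3, A4} nor all of R2 = {A1, A2, A3}, so the common attributes are not a superkey of either fragment. The join is lossy.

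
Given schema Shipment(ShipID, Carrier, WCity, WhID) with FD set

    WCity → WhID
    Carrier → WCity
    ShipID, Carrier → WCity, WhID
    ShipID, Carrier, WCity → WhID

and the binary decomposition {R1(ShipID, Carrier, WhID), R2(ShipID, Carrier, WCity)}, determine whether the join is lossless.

Common attributes: R1 ∩ R2 = {ShipID, Carrier}.
Closure of {ShipID, Carrier}: Carrier → WCity applies, adding WCity; ShipID, Carrier → WCity, WhID applies, adding WhID. So (ShipID, Carrier)⁺ = {ShipID, Carrier, WCity, WhID}.
This closure contains every attribute of R1, so R1 ∩ R2 → R1. The join is lossless.

Yes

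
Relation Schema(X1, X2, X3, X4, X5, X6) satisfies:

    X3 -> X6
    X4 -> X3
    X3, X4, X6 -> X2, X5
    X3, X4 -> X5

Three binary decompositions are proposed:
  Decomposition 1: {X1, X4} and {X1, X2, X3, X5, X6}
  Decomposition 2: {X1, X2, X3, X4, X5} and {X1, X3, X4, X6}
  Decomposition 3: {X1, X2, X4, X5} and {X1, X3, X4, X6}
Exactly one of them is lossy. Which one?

Decomposition 1

Decomposition 1: common = {X1}, closure = {X1} → lossy.
Decomposition 2: common = {X1, X3, X4}, closure = {X1, X2, X3, X4, X5, X6} → lossless.
Decomposition 3: common = {X1, X4}, closure = {X1, X2, X3, X4, X5, X6} → lossless.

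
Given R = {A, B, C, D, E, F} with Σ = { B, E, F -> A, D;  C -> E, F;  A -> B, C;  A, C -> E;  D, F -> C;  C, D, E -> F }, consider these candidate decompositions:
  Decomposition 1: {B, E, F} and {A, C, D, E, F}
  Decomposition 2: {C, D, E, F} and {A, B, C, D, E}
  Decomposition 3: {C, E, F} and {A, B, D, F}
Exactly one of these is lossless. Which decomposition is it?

Decomposition 2

Decomposition 1: common = {E, F}, closure = {E, F} → lossy.
Decomposition 2: common = {C, D, E}, closure = {C, D, E, F} → lossless.
Decomposition 3: common = {F}, closure = {F} → lossy.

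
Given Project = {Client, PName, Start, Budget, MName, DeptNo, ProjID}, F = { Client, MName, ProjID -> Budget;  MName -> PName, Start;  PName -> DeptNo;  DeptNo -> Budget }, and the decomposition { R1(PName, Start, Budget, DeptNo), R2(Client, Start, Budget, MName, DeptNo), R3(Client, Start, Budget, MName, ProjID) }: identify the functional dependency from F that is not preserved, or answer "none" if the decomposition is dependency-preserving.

MName -> PName, Start

Check MName → PName, Start: no single fragment contains all of {PName, Start, MName}, and the restricted closure of {MName} across the fragments never reaches {PName, Start}.
Client, MName, ProjID → Budget is preserved.
PName → DeptNo is preserved.
DeptNo → Budget is preserved.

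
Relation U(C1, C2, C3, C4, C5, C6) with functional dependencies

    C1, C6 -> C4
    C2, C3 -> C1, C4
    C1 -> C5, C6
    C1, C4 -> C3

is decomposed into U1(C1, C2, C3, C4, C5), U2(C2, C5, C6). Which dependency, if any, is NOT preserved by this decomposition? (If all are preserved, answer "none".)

Check C1 → C5, C6: no single fragment contains all of {C1, C5, C6}, and the restricted closure of {C1} across the fragments never reaches {C5, C6}.
C1, C6 → C4 is preserved.
C2, C3 → C1, C4 is preserved.
C1, C4 → C3 is preserved.

C1 -> C5, C6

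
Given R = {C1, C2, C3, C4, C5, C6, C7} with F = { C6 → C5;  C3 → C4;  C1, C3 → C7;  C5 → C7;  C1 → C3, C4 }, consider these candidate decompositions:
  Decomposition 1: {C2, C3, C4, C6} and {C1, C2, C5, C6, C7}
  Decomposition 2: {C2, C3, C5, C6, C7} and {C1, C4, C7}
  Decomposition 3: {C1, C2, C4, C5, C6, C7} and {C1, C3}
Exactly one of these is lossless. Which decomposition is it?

Decomposition 3

Decomposition 1: common = {C2, C6}, closure = {C2, C5, C6, C7} → lossy.
Decomposition 2: common = {C7}, closure = {C7} → lossy.
Decomposition 3: common = {C1}, closure = {C1, C3, C4, C7} → lossless.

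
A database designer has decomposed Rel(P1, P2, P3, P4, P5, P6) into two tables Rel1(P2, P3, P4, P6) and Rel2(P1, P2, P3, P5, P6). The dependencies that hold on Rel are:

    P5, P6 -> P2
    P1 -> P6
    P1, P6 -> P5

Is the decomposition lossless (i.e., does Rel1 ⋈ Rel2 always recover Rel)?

No

Common attributes: Rel1 ∩ Rel2 = {P2, P3, P6}.
No dependency enlarges {P2, P3, P6}, so (P2, P3, P6)⁺ = {P2, P3, P6}.
The closure contains neither all of Rel1 = {P2, P3, P4, P6} nor all of Rel2 = {P1, P2, P3, P5, P6}, so the common attributes are not a superkey of either fragment. The join is lossy.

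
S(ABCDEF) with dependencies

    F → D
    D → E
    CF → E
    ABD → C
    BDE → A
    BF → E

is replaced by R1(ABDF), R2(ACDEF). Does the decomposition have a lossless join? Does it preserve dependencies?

lossy and not dependency-preserving

Lossless test: (ADF)⁺ = {ADEF}, which is a superkey of neither fragment — lossy.
Dependency preservation: the restricted closure of {ABD} across the fragments never reaches {C}, so ABD → C cannot be enforced without a join — not preserved.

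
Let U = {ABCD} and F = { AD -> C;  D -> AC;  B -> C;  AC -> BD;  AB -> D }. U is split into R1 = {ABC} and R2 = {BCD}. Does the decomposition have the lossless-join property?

No

Common attributes: R1 ∩ R2 = {BC}.
No dependency enlarges {BC}, so (BC)⁺ = {BC}.
The closure contains neither all of R1 = {ABC} nor all of R2 = {BCD}, so the common attributes are not a superkey of either fragment. The join is lossy.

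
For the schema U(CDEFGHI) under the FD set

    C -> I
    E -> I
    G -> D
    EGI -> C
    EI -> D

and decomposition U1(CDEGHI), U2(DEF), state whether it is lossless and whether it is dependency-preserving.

Lossless test: (DE)⁺ = {DEI}, which is a superkey of neither fragment — lossy.
Dependency preservation: every FD's attributes lie within a single fragment, so each can be enforced locally — preserved.

lossy but dependency-preserving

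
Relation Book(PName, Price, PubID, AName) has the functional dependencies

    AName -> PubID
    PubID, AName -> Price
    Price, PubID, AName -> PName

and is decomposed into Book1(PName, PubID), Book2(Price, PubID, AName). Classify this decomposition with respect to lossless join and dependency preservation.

Lossless test: (PubID)⁺ = {PubID}, which is a superkey of neither fragment — lossy.
Dependency preservation: the restricted closure of {Price, PubID, AName} across the fragments never reaches {PName}, so Price, PubID, AName → PName cannot be enforced without a join — not preserved.

lossy and not dependency-preserving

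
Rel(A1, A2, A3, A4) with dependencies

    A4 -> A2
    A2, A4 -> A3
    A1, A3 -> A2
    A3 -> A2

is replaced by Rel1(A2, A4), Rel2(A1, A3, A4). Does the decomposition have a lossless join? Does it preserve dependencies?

lossless but not dependency-preserving

Lossless test: (A4)⁺ = {A2, A3, A4}, which contains all of one fragment — lossless.
Dependency preservation: the restricted closure of {A1, A3} across the fragments never reaches {A2}, so A1, A3 → A2 cannot be enforced without a join — not preserved.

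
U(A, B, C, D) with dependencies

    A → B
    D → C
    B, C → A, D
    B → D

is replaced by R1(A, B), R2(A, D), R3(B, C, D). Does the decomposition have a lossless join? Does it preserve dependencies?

lossless and dependency-preserving

Lossless test (chase): Rows 1 and 2 agree on A; apply A→B and equate their B entries. Rows 2 and 3 agree on D; apply D→C and equate their C entries. Rows 2 and 3 agree on B, C; apply B, C→A, D and equate their A, D entries. Rows 1 and 2 agree on B; apply B→D and equate their D entries. Rows 1 and 2 agree on D; apply D→C and equate their C entries. Row 1 is now all distinguished symbols — the join is lossless.
Dependency preservation: B, C → A, D is not contained in any single fragment, but the restricted closure of its left-hand side across the fragments still reaches the right-hand side; the remaining FDs each lie inside some fragment. All dependencies are preserved.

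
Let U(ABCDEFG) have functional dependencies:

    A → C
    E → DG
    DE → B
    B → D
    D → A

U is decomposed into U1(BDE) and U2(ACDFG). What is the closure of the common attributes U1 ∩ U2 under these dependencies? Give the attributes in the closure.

U1 ∩ U2 = {D}.
D → A applies, adding A
A → C applies, adding C
Closure: {ACD}.

ACD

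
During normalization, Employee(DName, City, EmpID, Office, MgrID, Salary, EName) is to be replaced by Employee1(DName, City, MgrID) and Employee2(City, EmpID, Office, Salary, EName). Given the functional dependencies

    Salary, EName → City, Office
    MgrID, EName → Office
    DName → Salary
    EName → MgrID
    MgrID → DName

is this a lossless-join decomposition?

No

Common attributes: Employee1 ∩ Employee2 = {City}.
No dependency enlarges {City}, so (City)⁺ = {City}.
The closure contains neither all of Employee1 = {DName, City, MgrID} nor all of Employee2 = {City, EmpID, Office, Salary, EName}, so the common attributes are not a superkey of either fragment. The join is lossy.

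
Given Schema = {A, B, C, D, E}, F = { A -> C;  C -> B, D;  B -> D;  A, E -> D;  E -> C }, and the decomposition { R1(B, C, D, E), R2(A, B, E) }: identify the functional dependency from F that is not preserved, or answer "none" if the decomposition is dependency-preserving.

Check A → C: no single fragment contains all of {A, C}, and the restricted closure of {A} across the fragments never reaches {C}.
C → B, D is preserved.
B → D is preserved.
A, E → D is preserved.
E → C is preserved.

A -> C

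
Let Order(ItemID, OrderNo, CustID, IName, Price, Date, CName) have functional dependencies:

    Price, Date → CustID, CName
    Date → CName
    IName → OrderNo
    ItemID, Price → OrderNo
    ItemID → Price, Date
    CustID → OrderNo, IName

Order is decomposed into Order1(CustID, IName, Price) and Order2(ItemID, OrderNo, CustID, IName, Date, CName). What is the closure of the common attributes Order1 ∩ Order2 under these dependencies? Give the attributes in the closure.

OrderNo, CustID, IName

Order1 ∩ Order2 = {CustID, IName}.
IName → OrderNo applies, adding OrderNo
Closure: {OrderNo, CustID, IName}.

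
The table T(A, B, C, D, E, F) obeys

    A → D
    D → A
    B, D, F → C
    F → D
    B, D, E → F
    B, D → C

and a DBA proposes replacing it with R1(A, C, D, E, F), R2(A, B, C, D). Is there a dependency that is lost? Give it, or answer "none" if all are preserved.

Check B, D, E → F: no single fragment contains all of {B, D, E, F}, and the restricted closure of {B, D, E} across the fragments never reaches {F}.
A → D is preserved.
D → A is preserved.
B, D, F → C is preserved.
F → D is preserved.
B, D → C is preserved.

B, D, E → F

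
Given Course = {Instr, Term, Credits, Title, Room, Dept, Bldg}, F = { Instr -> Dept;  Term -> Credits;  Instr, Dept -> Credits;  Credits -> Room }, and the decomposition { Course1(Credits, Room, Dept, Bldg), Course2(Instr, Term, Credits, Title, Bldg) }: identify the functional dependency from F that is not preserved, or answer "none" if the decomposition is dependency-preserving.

Check Instr → Dept: no single fragment contains all of {Instr, Dept}, and the restricted closure of {Instr} across the fragments never reaches {Dept}.
Term → Credits is preserved.
Instr, Dept → Credits is preserved.
Credits → Room is preserved.

Instr -> Dept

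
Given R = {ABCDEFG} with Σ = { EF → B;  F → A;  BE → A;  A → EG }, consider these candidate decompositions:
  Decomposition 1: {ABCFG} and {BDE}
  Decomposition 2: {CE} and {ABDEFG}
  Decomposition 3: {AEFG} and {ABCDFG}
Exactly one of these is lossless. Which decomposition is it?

Decomposition 3

Decomposition 1: common = {B}, closure = {B} → lossy.
Decomposition 2: common = {E}, closure = {E} → lossy.
Decomposition 3: common = {AFG}, closure = {ABEFG} → lossless.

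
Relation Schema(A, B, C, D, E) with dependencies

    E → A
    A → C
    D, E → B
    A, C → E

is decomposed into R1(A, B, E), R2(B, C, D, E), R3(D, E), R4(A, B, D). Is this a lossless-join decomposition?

Chase test. Columns are A, B, C, D, E; row i has aⱼ where attribute j ∈ Ri, else bᵢⱼ.
Initial tableau (one row per fragment):
  row 1: a1 a2 b13 b14 a5
  row 2: b21 a2 a3 a4 a5
  row 3: b31 b32 b33 a4 a5
  row 4: a1 a2 b43 a4 b45
Rows 1 and 2 agree on E; apply E→A and equate their A entries.
Rows 1 and 3 agree on E; apply E→A and equate their A entries.
Rows 1 and 2 agree on A; apply A→C and equate their C entries.
Rows 1 and 3 agree on A; apply A→C and equate their C entries.
Rows 1 and 4 agree on A; apply A→C and equate their C entries.
Rows 2 and 3 agree on D, E; apply D, E→B and equate their B entries.
Rows 1 and 4 agree on A, C; apply A, C→E and equate their E entries.
Row 2 is now all distinguished symbols — the join is lossless.

Yes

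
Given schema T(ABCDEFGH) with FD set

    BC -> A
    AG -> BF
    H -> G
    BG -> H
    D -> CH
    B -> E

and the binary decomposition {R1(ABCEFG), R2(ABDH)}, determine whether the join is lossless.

Common attributes: R1 ∩ R2 = {AB}.
Closure of {AB}: B → E applies, adding E. So (AB)⁺ = {ABE}.
The closure contains neither all of R1 = {ABCEFG} nor all of R2 = {ABDH}, so the common attributes are not a superkey of either fragment. The join is lossy.

No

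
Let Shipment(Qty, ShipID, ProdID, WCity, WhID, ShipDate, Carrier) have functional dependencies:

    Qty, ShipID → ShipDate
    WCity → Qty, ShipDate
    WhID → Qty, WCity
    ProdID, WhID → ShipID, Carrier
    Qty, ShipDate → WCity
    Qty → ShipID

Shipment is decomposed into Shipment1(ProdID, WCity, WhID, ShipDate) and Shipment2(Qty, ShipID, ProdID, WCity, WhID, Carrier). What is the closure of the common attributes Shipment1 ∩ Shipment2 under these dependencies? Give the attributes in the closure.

Qty, ShipID, ProdID, WCity, WhID, ShipDate, Carrier

Shipment1 ∩ Shipment2 = {ProdID, WCity, WhID}.
WCity → Qty, ShipDate applies, adding Qty, ShipDate
ProdID, WhID → ShipID, Carrier applies, adding ShipID, Carrier
Closure: {Qty, ShipID, ProdID, WCity, WhID, ShipDate, Carrier}.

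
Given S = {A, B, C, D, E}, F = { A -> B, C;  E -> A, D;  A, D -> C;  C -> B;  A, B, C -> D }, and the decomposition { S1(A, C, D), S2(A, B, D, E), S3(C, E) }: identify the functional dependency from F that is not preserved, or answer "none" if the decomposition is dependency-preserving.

Check C → B: no single fragment contains all of {B, C}, and the restricted closure of {C} across the fragments never reaches {B}.
A → B, C is preserved.
E → A, D is preserved.
A, D → C is preserved.
A, B, C → D is preserved.

C -> B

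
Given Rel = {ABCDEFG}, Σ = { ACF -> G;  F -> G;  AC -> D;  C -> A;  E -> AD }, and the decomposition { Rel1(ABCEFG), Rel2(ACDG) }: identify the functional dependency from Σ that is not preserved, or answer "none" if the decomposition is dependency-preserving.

E -> AD

Check E → AD: no single fragment contains all of {ADE}, and the restricted closure of {E} across the fragments never reaches {AD}.
ACF → G is preserved.
F → G is preserved.
AC → D is preserved.
C → A is preserved.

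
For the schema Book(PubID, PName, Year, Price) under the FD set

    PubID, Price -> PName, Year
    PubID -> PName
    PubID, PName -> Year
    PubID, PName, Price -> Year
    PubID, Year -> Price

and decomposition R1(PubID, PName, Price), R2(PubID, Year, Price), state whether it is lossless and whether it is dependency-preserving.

Lossless test: (PubID, Price)⁺ = {PubID, PName, Year, Price}, which contains all of one fragment — lossless.
Dependency preservation: PubID, Price → PName, Year; PubID, PName → Year; PubID, PName, Price → Year are not contained in any single fragment, but the restricted closure of each left-hand side across the fragments still reaches the right-hand side; the remaining FDs each lie inside some fragment. All dependencies are preserved.

lossless and dependency-preserving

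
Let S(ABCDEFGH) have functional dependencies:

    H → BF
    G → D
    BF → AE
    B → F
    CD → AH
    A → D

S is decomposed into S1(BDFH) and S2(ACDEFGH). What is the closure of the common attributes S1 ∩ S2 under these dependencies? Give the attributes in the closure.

S1 ∩ S2 = {DFH}.
H → BF applies, adding B
BF → AE applies, adding AE
Closure: {ABDEFH}.

ABDEFH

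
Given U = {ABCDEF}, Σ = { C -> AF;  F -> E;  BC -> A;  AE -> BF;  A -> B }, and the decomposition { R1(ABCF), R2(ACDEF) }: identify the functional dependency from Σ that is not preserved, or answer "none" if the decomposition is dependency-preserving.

C → AF lies within R1.
F → E lies within R2.
BC → A lies within R1.
AE → BF: restricted closure across fragments reaches BF.
A → B lies within R1.
Every dependency is enforceable on the fragments, so the decomposition is dependency-preserving.

none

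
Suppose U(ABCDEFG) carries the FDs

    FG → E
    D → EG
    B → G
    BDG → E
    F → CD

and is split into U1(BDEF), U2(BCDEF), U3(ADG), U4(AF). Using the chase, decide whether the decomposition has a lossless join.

Chase test. Columns are ABCDEFG; row i has aⱼ where attribute j ∈ Ui, else bᵢⱼ.
Initial tableau (one row per fragment):
  row 1: b11 a2 b13 a4 a5 a6 b17
  row 2: b21 a2 a3 a4 a5 a6 b27
  row 3: a1 b32 b33 a4 b35 b36 a7
  row 4: a1 b42 b43 b44 b45 a6 b47
Rows 1 and 2 agree on D; apply D→EG and equate their EG entries.
Rows 1 and 3 agree on D; apply D→EG and equate their EG entries.
Rows 1 and 2 agree on F; apply F→CD and equate their CD entries.
Rows 1 and 4 agree on F; apply F→CD and equate their CD entries.
Rows 1 and 4 agree on D; apply D→EG and equate their EG entries.
No row becomes fully distinguished — the join is lossy.

No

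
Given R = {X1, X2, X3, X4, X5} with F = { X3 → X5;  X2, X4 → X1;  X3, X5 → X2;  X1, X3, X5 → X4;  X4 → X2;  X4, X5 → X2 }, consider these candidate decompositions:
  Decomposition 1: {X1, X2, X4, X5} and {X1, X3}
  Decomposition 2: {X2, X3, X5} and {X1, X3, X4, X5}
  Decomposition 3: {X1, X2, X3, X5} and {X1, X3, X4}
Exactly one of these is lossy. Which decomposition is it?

Decomposition 1: common = {X1}, closure = {X1} → lossy.
Decomposition 2: common = {X3, X5}, closure = {X2, X3, X5} → lossless.
Decomposition 3: common = {X1, X3}, closure = {X1, X2, X3, X4, X5} → lossless.

Decomposition 1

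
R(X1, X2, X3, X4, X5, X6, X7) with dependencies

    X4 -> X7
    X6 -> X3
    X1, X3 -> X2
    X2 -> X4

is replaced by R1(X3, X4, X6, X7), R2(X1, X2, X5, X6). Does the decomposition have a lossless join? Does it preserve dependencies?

lossy and not dependency-preserving

Lossless test: (X6)⁺ = {X3, X6}, which is a superkey of neither fragment — lossy.
Dependency preservation: the restricted closure of {X1, X3} across the fragments never reaches {X2}, so X1, X3 → X2 cannot be enforced without a join — not preserved.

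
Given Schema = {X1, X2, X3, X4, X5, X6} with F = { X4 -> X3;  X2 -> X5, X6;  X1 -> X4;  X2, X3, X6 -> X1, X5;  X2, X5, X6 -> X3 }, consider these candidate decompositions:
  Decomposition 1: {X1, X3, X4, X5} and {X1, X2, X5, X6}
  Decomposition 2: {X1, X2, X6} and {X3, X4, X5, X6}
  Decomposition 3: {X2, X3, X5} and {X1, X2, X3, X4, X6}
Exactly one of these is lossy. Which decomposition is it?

Decomposition 2

Decomposition 1: common = {X1, X5}, closure = {X1, X3, X4, X5} → lossless.
Decomposition 2: common = {X6}, closure = {X6} → lossy.
Decomposition 3: common = {X2, X3}, closure = {X1, X2, X3, X4, X5, X6} → lossless.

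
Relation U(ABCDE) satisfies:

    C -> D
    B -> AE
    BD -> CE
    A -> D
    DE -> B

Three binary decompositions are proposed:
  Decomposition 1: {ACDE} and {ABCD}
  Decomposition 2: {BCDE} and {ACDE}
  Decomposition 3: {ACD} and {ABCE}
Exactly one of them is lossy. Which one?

Decomposition 1

Decomposition 1: common = {ACD}, closure = {ACD} → lossy.
Decomposition 2: common = {CDE}, closure = {ABCDE} → lossless.
Decomposition 3: common = {AC}, closure = {ACD} → lossless.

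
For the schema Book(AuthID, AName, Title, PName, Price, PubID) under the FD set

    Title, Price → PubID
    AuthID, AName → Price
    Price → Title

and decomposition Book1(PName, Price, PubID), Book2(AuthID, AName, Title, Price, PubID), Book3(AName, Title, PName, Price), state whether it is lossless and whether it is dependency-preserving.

Lossless test (chase): Rows 2 and 3 agree on Title, Price; apply Title, Price→PubID and equate their PubID entries. Rows 1 and 2 agree on Price; apply Price→Title and equate their Title entries. No row becomes fully distinguished — the join is lossy.
Dependency preservation: every FD's attributes lie within a single fragment, so each can be enforced locally — preserved.

lossy but dependency-preserving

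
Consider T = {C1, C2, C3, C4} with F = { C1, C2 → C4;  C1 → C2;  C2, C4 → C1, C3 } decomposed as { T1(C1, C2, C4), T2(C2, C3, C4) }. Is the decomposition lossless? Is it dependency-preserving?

Lossless test: (C2, C4)⁺ = {C1, C2, C3, C4}, which contains all of one fragment — lossless.
Dependency preservation: C2, C4 → C1, C3 is not contained in any single fragment, but the restricted closure of its left-hand side across the fragments still reaches the right-hand side; the remaining FDs each lie inside some fragment. All dependencies are preserved.

lossless and dependency-preserving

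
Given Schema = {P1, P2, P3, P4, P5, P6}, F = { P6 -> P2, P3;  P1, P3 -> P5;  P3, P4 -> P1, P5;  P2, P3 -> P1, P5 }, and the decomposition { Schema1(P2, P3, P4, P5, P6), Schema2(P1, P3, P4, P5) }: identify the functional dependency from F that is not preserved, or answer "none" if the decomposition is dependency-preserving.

P2, P3 -> P1, P5

Check P2, P3 → P1, P5: no single fragment contains all of {P1, P2, P3, P5}, and the restricted closure of {P2, P3} across the fragments never reaches {P1, P5}.
P6 → P2, P3 is preserved.
P1, P3 → P5 is preserved.
P3, P4 → P1, P5 is preserved.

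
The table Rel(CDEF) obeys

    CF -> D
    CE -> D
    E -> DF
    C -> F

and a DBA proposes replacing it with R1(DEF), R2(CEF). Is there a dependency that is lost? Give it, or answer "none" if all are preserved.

Check CF → D: no single fragment contains all of {CDF}, and the restricted closure of {CF} across the fragments never reaches {D}.
CE → D is preserved.
E → DF is preserved.
C → F is preserved.

CF -> D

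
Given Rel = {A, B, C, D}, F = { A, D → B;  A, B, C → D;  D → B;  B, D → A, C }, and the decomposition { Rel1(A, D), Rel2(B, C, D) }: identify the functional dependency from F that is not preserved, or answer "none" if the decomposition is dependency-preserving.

A, B, C → D

Check A, B, C → D: no single fragment contains all of {A, B, C, D}, and the restricted closure of {A, B, C} across the fragments never reaches {D}.
A, D → B is preserved.
D → B is preserved.
B, D → A, C is preserved.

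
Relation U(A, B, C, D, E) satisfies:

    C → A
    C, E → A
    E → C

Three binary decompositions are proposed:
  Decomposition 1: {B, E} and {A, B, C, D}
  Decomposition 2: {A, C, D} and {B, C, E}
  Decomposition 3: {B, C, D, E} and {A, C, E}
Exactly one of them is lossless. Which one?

Decomposition 1: common = {B}, closure = {B} → lossy.
Decomposition 2: common = {C}, closure = {A, C} → lossy.
Decomposition 3: common = {C, E}, closure = {A, C, E} → lossless.

Decomposition 3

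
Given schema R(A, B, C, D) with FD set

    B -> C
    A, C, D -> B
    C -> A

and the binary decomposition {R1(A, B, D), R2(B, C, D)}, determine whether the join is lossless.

Yes

Common attributes: R1 ∩ R2 = {B, D}.
Closure of {B, D}: B → C applies, adding C; C → A applies, adding A. So (B, D)⁺ = {A, B, C, D}.
This closure contains every attribute of R1, so R1 ∩ R2 → R1. The join is lossless.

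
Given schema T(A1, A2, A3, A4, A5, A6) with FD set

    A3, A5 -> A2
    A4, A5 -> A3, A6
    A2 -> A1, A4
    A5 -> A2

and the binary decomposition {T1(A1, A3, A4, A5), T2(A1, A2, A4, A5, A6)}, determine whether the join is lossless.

Common attributes: T1 ∩ T2 = {A1, A4, A5}.
Closure of {A1, A4, A5}: A4, A5 → A3, A6 applies, adding A3, A6; A5 → A2 applies, adding A2. So (A1, A4, A5)⁺ = {A1, A2, A3, A4, A5, A6}.
This closure contains every attribute of T1, so T1 ∩ T2 → T1. The join is lossless.

Yes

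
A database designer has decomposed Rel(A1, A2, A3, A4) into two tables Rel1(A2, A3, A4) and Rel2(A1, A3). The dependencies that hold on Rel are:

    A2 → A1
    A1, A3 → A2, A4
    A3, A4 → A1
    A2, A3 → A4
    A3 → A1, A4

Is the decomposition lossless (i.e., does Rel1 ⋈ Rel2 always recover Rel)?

Yes

Common attributes: Rel1 ∩ Rel2 = {A3}.
Closure of {A3}: A3 → A1, A4 applies, adding A1, A4; A1, A3 → A2, A4 applies, adding A2. So (A3)⁺ = {A1, A2, A3, A4}.
This closure contains every attribute of Rel1, so Rel1 ∩ Rel2 → Rel1. The join is lossless.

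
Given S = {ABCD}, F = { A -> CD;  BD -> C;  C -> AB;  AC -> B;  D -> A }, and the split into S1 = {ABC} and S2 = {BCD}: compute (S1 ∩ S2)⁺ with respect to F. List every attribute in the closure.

ABCD

S1 ∩ S2 = {BC}.
C → AB applies, adding A
A → CD applies, adding D
Closure: {ABCD}.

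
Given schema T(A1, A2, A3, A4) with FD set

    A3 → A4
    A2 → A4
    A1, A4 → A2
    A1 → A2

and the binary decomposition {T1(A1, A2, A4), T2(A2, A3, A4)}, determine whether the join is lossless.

Common attributes: T1 ∩ T2 = {A2, A4}.
No dependency enlarges {A2, A4}, so (A2, A4)⁺ = {A2, A4}.
The closure contains neither all of T1 = {A1, A2, A4} nor all of T2 = {A2, A3, A4}, so the common attributes are not a superkey of either fragment. The join is lossy.

No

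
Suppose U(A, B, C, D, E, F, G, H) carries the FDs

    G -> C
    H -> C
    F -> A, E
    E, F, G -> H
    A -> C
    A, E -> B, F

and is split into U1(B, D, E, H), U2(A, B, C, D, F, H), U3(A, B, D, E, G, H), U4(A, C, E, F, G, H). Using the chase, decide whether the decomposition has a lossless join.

Chase test. Columns are A, B, C, D, E, F, G, H; row i has aⱼ where attribute j ∈ Ui, else bᵢⱼ.
Initial tableau (one row per fragment):
  row 1: b11 a2 b13 a4 a5 b16 b17 a8
  row 2: a1 a2 a3 a4 b25 a6 b27 a8
  row 3: a1 a2 b33 a4 a5 b36 a7 a8
  row 4: a1 b42 a3 b44 a5 a6 a7 a8
Rows 3 and 4 agree on G; apply G→C and equate their C entries.
Rows 1 and 2 agree on H; apply H→C and equate their C entries.
Rows 2 and 4 agree on F; apply F→A, E and equate their A, E entries.
Rows 2 and 3 agree on A, E; apply A, E→B, F and equate their B, F entries.
Rows 2 and 4 agree on A, E; apply A, E→B, F and equate their B, F entries.
Row 3 is now all distinguished symbols — the join is lossless.

Yes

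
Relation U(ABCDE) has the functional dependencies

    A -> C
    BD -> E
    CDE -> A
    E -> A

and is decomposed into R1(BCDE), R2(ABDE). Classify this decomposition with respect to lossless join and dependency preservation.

lossless but not dependency-preserving

Lossless test: (BDE)⁺ = {ABCDE}, which contains all of one fragment — lossless.
Dependency preservation: the restricted closure of {A} across the fragments never reaches {C}, so A → C cannot be enforced without a join — not preserved.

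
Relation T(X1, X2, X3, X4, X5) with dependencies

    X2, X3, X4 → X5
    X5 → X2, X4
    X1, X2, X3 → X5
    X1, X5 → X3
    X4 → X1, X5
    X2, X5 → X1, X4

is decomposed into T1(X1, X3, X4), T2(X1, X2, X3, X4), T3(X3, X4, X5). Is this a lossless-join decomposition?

Yes

Chase test. Columns are X1, X2, X3, X4, X5; row i has aⱼ where attribute j ∈ Ti, else bᵢⱼ.
Initial tableau (one row per fragment):
  row 1: a1 b12 a3 a4 b15
  row 2: a1 a2 a3 a4 b25
  row 3: b31 b32 a3 a4 a5
Rows 1 and 2 agree on X4; apply X4→X1, X5 and equate their X1, X5 entries.
Rows 1 and 3 agree on X4; apply X4→X1, X5 and equate their X1, X5 entries.
Rows 1 and 2 agree on X5; apply X5→X2, X4 and equate their X2, X4 entries.
Rows 1 and 3 agree on X5; apply X5→X2, X4 and equate their X2, X4 entries.
Row 1 is now all distinguished symbols — the join is lossless.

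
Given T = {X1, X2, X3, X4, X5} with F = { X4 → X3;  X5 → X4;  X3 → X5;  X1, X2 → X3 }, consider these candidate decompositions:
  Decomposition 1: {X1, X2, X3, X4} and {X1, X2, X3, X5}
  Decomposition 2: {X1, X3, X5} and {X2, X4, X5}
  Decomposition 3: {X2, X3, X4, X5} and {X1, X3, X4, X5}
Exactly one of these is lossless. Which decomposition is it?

Decomposition 1: common = {X1, X2, X3}, closure = {X1, X2, X3, X4, X5} → lossless.
Decomposition 2: common = {X5}, closure = {X3, X4, X5} → lossy.
Decomposition 3: common = {X3, X4, X5}, closure = {X3, X4, X5} → lossy.

Decomposition 1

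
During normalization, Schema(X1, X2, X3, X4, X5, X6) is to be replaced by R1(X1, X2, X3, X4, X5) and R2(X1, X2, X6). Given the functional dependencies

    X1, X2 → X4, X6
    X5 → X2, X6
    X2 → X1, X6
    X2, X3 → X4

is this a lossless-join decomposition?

Yes

Common attributes: R1 ∩ R2 = {X1, X2}.
Closure of {X1, X2}: X1, X2 → X4, X6 applies, adding X4, X6. So (X1, X2)⁺ = {X1, X2, X4, X6}.
This closure contains every attribute of R2, so R1 ∩ R2 → R2. The join is lossless.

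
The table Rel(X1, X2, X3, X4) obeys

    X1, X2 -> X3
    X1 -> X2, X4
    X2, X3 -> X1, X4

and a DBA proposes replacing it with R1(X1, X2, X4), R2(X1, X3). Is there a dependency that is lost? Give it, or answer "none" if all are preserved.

X2, X3 -> X1, X4

Check X2, X3 → X1, X4: no single fragment contains all of {X1, X2, X3, X4}, and the restricted closure of {X2, X3} across the fragments never reaches {X1, X4}.
X1, X2 → X3 is preserved.
X1 → X2, X4 is preserved.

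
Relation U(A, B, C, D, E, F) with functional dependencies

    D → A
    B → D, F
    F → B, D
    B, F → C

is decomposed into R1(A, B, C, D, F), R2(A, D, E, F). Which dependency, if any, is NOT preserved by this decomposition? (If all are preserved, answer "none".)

none

D → A lies within R1.
B → D, F lies within R1.
F → B, D lies within R1.
B, F → C lies within R1.
Every dependency is enforceable on the fragments, so the decomposition is dependency-preserving.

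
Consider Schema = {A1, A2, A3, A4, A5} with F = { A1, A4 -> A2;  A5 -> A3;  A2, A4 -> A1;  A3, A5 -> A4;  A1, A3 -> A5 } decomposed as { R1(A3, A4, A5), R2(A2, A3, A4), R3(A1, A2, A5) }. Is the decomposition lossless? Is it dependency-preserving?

lossless but not dependency-preserving

Lossless test (chase): Rows 1 and 3 agree on A5; apply A5→A3 and equate their A3 entries. Rows 1 and 3 agree on A3, A5; apply A3, A5→A4 and equate their A4 entries. Rows 2 and 3 agree on A2, A4; apply A2, A4→A1 and equate their A1 entries. Rows 2 and 3 agree on A1, A3; apply A1, A3→A5 and equate their A5 entries. Row 2 is now all distinguished symbols — the join is lossless.
Dependency preservation: the restricted closure of {A1, A4} across the fragments never reaches {A2}, so A1, A4 → A2 cannot be enforced without a join — not preserved.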